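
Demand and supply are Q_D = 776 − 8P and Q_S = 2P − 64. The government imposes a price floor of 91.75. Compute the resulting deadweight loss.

In inverse form: demand P = 97 − 0.125Q, supply P = 32 + 0.5Q.
Competitive equilibrium: 97 − 0.125Q = 32 + 0.5Q → Q* = 104, P* = 84.
At the floor P = 91.75, quantity demanded = (97 − 91.75)/0.125 = 42.
Sellers' marginal cost at Q' = 42: 32 + 0.5·42 = 53.
ΔQ = 104 − 42 = 62; wedge = 91.75 − 53 = 38.75.
The triangle = ½ × 62 × 38.75 = 1201.25.

1201.25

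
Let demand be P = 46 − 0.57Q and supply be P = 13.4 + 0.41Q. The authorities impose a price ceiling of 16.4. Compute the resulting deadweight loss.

Competitive equilibrium: 46 − 0.57Q = 13.4 + 0.41Q → Q* = 33.2653, P* = 27.0388.
At the ceiling P = 16.4, quantity supplied = (16.4 − 13.4)/0.41 = 7.3171.
Willingness to pay at Q' = 7.3171: 46 − 0.57·7.3171 = 41.8293.
ΔQ = 33.2653 − 7.3171 = 25.9482; wedge = 41.8293 − 16.4 = 25.4293.
Welfare loss = ½ × 25.9482 × 25.4293 = 329.92.

329.92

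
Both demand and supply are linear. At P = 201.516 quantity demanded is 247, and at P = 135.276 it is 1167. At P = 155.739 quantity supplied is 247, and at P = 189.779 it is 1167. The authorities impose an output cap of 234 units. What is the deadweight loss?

10216.85

Demand slope = (135.276 − 201.516)/(1167 − 247) = −0.072, so P = 219.3 − 0.072Q.
Supply slope = (189.779 − 155.739)/(1167 − 247) = 0.037, so P = 146.6 + 0.037Q.
Competitive equilibrium: 219.3 − 0.072Q = 146.6 + 0.037Q → Q* = 666.9725, P* = 171.278.
At Q = 234: demand price = 219.3 − 0.072·234 = 202.452; supply price = 146.6 + 0.037·234 = 155.258.
ΔQ = 666.9725 − 234 = 432.9725; wedge = 202.452 − 155.258 = 47.194.
DWL = ½ × 432.9725 × 47.194 = 10216.85.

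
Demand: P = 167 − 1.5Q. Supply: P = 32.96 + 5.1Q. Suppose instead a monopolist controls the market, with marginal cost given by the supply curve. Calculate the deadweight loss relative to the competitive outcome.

46.68

Competitive equilibrium: 167 − 1.5Q = 32.96 + 5.1Q → Q* = 20.3091, P* = 136.5364.
Marginal revenue: MR = 167 − 3Q. Set MR = MC: 167 − 3Q = 32.96 + 5.1Q → Q_m = 16.5481.
Price P_m = 167 − 1.5·16.5481 = 142.1779; MC(Q_m) = 32.96 + 5.1·16.5481 = 117.3553.
Competitive Q* = 20.3091, so ΔQ = 3.761; wedge = 142.1779 − 117.3553 = 24.8226.
DWL = ½ × 3.761 × 24.8226 = 46.68.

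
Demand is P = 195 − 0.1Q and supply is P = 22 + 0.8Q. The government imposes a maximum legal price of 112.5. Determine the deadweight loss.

2815.37

Competitive equilibrium: 195 − 0.1Q = 22 + 0.8Q → Q* = 192.2222, P* = 175.7778.
At the ceiling P = 112.5, quantity supplied = (112.5 − 22)/0.8 = 113.125.
Willingness to pay at Q' = 113.125: 195 − 0.1·113.125 = 183.6875.
ΔQ = 192.2222 − 113.125 = 79.0972; wedge = 183.6875 − 112.5 = 71.1875.
DWL = ½ × 79.0972 × 71.1875 = 2815.37.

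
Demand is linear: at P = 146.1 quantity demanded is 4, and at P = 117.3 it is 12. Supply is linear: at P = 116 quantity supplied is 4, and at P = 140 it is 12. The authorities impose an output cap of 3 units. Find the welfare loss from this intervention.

102.04

Demand slope = (117.3 − 146.1)/(12 − 4) = −3.6, so P = 160.5 − 3.6Q.
Supply slope = (140 − 116)/(12 − 4) = 3, so P = 104 + 3Q.
Competitive equilibrium: 160.5 − 3.6Q = 104 + 3Q → Q* = 8.5606, P* = 129.6818.
At Q = 3: demand price = 160.5 − 3.6·3 = 149.7; supply price = 104 + 3·3 = 113.
ΔQ = 8.5606 − 3 = 5.5606; wedge = 149.7 − 113 = 36.7.
Deadweight loss = ½ × 5.5606 × 36.7 = 102.04.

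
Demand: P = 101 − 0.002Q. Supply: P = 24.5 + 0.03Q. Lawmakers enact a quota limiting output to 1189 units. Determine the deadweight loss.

Competitive equilibrium: 101 − 0.002Q = 24.5 + 0.03Q → Q* = 2390.625, P* = 96.2188.
At Q = 1189: demand price = 101 − 0.002·1189 = 98.622; supply price = 24.5 + 0.03·1189 = 60.17.
ΔQ = 2390.625 − 1189 = 1201.625; wedge = 98.622 − 60.17 = 38.452.
Welfare loss = ½ × 1201.625 × 38.452 = 23102.44.

23102.44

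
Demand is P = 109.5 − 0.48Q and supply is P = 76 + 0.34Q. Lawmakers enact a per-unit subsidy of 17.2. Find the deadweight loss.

Competitive equilibrium: 109.5 − 0.48Q = 76 + 0.34Q → Q* = 40.8537, P* = 89.8902.
The subsidy lowers effective supply by 17.2: P = 58.8 + 0.34Q.
New quantity: 109.5 − 0.48Q = 58.8 + 0.34Q → Q' = 61.8293.
Overproduction ΔQ = 61.8293 − 40.8537 = 20.9756; wedge = subsidy = 17.2.
Welfare loss = ½ × 20.9756 × 17.2 = 180.39.

180.39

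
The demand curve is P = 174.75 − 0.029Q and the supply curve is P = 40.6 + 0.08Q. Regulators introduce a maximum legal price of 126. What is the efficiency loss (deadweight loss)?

1452.17

Competitive equilibrium: 174.75 − 0.029Q = 40.6 + 0.08Q → Q* = 1230.7339, P* = 139.0587.
At the ceiling P = 126, quantity supplied = (126 − 40.6)/0.08 = 1067.5.
Willingness to pay at Q' = 1067.5: 174.75 − 0.029·1067.5 = 143.7925.
ΔQ = 1230.7339 − 1067.5 = 163.2339; wedge = 143.7925 − 126 = 17.7925.
Welfare loss = ½ × 163.2339 × 17.7925 = 1452.17.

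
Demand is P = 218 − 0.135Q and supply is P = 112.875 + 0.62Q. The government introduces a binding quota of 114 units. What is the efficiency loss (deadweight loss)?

Competitive equilibrium: 218 − 0.135Q = 112.875 + 0.62Q → Q* = 139.2384, P* = 199.2028.
At Q = 114: demand price = 218 − 0.135·114 = 202.61; supply price = 112.875 + 0.62·114 = 183.555.
ΔQ = 139.2384 − 114 = 25.2384; wedge = 202.61 − 183.555 = 19.055.
Deadweight loss = ½ × 25.2384 × 19.055 = 240.46.

240.46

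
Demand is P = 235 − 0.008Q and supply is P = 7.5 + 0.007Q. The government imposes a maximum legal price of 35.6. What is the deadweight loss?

932817.01

Competitive equilibrium: 235 − 0.008Q = 7.5 + 0.007Q → Q* = 15166.666667, P* = 113.666667.
At the ceiling P = 35.6, quantity supplied = (35.6 − 7.5)/0.007 = 4014.285714.
Willingness to pay at Q' = 4014.285714: 235 − 0.008·4014.285714 = 202.885714.
ΔQ = 15166.666667 − 4014.285714 = 11152.380953; wedge = 202.885714 − 35.6 = 167.285714.
DWL = ½ × 11152.380953 × 167.285714 = 932817.01.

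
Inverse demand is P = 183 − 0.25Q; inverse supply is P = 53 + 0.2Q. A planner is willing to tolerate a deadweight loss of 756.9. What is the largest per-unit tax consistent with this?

26.1

Competitive equilibrium: 183 − 0.25Q = 53 + 0.2Q → Q* = 288.8889, P* = 110.7778.
A tax t gives ΔQ = t/0.45 and wedge t, so DWL = t²/0.9.
t²/0.9 = 756.9 → t² = 681.21 → t = 26.1.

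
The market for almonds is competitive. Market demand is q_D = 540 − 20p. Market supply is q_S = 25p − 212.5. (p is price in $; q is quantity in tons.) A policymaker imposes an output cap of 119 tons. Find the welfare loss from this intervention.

In inverse form: demand p = 27 − 0.05q, supply p = 8.5 + 0.04q.
Competitive equilibrium: 27 − 0.05q = 8.5 + 0.04q → q* = 205.5556, p* = 16.7222.
At q = 119: demand price = 27 − 0.05·119 = 21.05; supply price = 8.5 + 0.04·119 = 13.26.
Δq = 205.5556 − 119 = 86.5556; wedge = 21.05 − 13.26 = 7.79.
Welfare loss = ½ × 86.5556 × 7.79 = $337.13.

$337.13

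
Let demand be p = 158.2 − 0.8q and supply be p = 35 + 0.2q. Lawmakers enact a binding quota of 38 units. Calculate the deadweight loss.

Competitive equilibrium: 158.2 − 0.8q = 35 + 0.2q → q* = 123.2, p* = 59.64.
At q = 38: demand price = 158.2 − 0.8·38 = 127.8; supply price = 35 + 0.2·38 = 42.6.
Δq = 123.2 − 38 = 85.2; wedge = 127.8 − 42.6 = 85.2.
The triangle = ½ × 85.2 × 85.2 = 3629.52.

3629.52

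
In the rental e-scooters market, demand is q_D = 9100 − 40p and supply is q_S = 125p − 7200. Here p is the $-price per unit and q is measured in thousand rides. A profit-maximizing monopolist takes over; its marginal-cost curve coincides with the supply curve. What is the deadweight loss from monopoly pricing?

$81258.14 thousand

In inverse form: demand p = 227.5 − 0.025q, supply p = 57.6 + 0.008q.
Competitive equilibrium: 227.5 − 0.025q = 57.6 + 0.008q → q* = 5148.48485, p* = 98.78788.
Marginal revenue: MR = 227.5 − 0.05q. Set MR = MC: 227.5 − 0.05q = 57.6 + 0.008q → q_m = 2929.31034.
Price p_m = 227.5 − 0.025·2929.31034 = 154.26724; MC(q_m) = 57.6 + 0.008·2929.31034 = 81.03448.
Competitive q* = 5148.48485, so Δq = 2219.17451; wedge = 154.26724 − 81.03448 = 73.23276.
The triangle = ½ × 2219.17451 × 73.23276 = $81258.14 thousand.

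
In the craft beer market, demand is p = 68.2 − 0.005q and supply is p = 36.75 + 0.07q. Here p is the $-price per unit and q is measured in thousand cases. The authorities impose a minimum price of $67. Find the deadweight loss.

$1206.02 thousand

Competitive equilibrium: 68.2 − 0.005q = 36.75 + 0.07q → q* = 419.3333, p* = 66.1033.
At the floor p = 67, quantity demanded = (68.2 − 67)/0.005 = 240.
Sellers' marginal cost at q' = 240: 36.75 + 0.07·240 = 53.55.
Δq = 419.3333 − 240 = 179.3333; wedge = 67 − 53.55 = 13.45.
The triangle = ½ × 179.3333 × 13.45 = $1206.02 thousand.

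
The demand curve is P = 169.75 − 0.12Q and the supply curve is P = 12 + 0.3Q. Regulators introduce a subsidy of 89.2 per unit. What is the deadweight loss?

Competitive equilibrium: 169.75 − 0.12Q = 12 + 0.3Q → Q* = 375.5952, P* = 124.6786.
The subsidy lowers effective supply by 89.2: P = 0.3Q − 77.2.
New quantity: 169.75 − 0.12Q = 0.3Q − 77.2 → Q' = 587.9762.
Overproduction ΔQ = 587.9762 − 375.5952 = 212.381; wedge = subsidy = 89.2.
Welfare loss = ½ × 212.381 × 89.2 = 9472.19.

9472.19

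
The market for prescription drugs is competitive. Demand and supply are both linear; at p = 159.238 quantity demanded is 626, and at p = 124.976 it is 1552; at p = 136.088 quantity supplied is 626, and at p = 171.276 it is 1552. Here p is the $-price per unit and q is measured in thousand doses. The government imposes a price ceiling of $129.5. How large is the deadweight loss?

Demand slope = (124.976 − 159.238)/(1552 − 626) = −0.037, so p = 182.4 − 0.037q.
Supply slope = (171.276 − 136.088)/(1552 − 626) = 0.038, so p = 112.3 + 0.038q.
Competitive equilibrium: 182.4 − 0.037q = 112.3 + 0.038q → q* = 934.66667, p* = 147.81733.
At the ceiling p = 129.5, quantity supplied = (129.5 − 112.3)/0.038 = 452.63158.
Willingness to pay at q' = 452.63158: 182.4 − 0.037·452.63158 = 165.65263.
Δq = 934.66667 − 452.63158 = 482.03509; wedge = 165.65263 − 129.5 = 36.15263.
Deadweight loss = ½ × 482.03509 × 36.15263 = $8713.42 thousand.

$8713.42 thousand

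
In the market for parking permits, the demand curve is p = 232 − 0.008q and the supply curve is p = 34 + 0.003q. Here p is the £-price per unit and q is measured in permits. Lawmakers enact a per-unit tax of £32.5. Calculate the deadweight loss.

£48011.36

Competitive equilibrium: 232 − 0.008q = 34 + 0.003q → q* = 18000, p* = 88.
With the tax, the buyer price exceeds the seller price by 32.5: (232 − 0.008q) − (34 + 0.003q) = 32.5 → q' = 15045.4545.
Δq = 18000 − 15045.4545 = 2954.5455; the wedge equals the tax, 32.5.
Deadweight loss = ½ × 2954.5455 × 32.5 = £48011.36.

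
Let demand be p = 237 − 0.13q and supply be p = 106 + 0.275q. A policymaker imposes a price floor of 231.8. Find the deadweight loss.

16270.42

Competitive equilibrium: 237 − 0.13q = 106 + 0.275q → q* = 323.4568, p* = 194.9506.
At the floor p = 231.8, quantity demanded = (237 − 231.8)/0.13 = 40.
Sellers' marginal cost at q' = 40: 106 + 0.275·40 = 117.
Δq = 323.4568 − 40 = 283.4568; wedge = 231.8 − 117 = 114.8.
The triangle = ½ × 283.4568 × 114.8 = 16270.42.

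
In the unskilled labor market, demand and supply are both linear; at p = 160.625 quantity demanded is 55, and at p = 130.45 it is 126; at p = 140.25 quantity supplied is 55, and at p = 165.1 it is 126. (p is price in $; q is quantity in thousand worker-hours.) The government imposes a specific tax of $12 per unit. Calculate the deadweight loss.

Demand slope = (130.45 − 160.625)/(126 − 55) = −0.425, so p = 184 − 0.425q.
Supply slope = (165.1 − 140.25)/(126 − 55) = 0.35, so p = 121 + 0.35q.
Competitive equilibrium: 184 − 0.425q = 121 + 0.35q → q* = 81.2903, p* = 149.4516.
With the tax, the buyer price exceeds the seller price by 12: (184 − 0.425q) − (121 + 0.35q) = 12 → q' = 65.8065.
Δq = 81.2903 − 65.8065 = 15.4838; the wedge equals the tax, 12.
Welfare loss = ½ × 15.4838 × 12 = $92.90 thousand.

$92.90 thousand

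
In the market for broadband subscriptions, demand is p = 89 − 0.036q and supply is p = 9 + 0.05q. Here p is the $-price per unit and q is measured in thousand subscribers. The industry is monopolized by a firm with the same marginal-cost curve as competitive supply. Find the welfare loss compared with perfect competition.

Competitive equilibrium: 89 − 0.036q = 9 + 0.05q → q* = 930.23256, p* = 55.51163.
Marginal revenue: MR = 89 − 0.072q. Set MR = MC: 89 − 0.072q = 9 + 0.05q → q_m = 655.7377.
Price p_m = 89 − 0.036·655.7377 = 65.39344; MC(q_m) = 9 + 0.05·655.7377 = 41.78689.
Competitive q* = 930.23256, so Δq = 274.49486; wedge = 65.39344 − 41.78689 = 23.60655.
Deadweight loss = ½ × 274.49486 × 23.60655 = $3239.94 thousand.

$3239.94 thousand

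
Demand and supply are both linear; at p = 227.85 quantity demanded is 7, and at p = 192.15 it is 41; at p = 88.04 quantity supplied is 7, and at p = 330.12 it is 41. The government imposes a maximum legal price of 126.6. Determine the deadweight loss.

558.90

Demand slope = (192.15 − 227.85)/(41 − 7) = −1.05, so p = 235.2 − 1.05q.
Supply slope = (330.12 − 88.04)/(41 − 7) = 7.12, so p = 38.2 + 7.12q.
Competitive equilibrium: 235.2 − 1.05q = 38.2 + 7.12q → q* = 24.1126, p* = 209.8818.
At the ceiling p = 126.6, quantity supplied = (126.6 − 38.2)/7.12 = 12.4157.
Willingness to pay at q' = 12.4157: 235.2 − 1.05·12.4157 = 222.1635.
Δq = 24.1126 − 12.4157 = 11.6969; wedge = 222.1635 − 126.6 = 95.5635.
The triangle = ½ × 11.6969 × 95.5635 = 558.90.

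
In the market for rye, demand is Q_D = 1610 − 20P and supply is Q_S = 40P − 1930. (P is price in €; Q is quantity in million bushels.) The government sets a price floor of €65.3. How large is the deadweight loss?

€595.35 million

In inverse form: demand P = 80.5 − 0.05Q, supply P = 48.25 + 0.025Q.
Competitive equilibrium: 80.5 − 0.05Q = 48.25 + 0.025Q → Q* = 430, P* = 59.
At the floor P = 65.3, quantity demanded = (80.5 − 65.3)/0.05 = 304.
Sellers' marginal cost at Q' = 304: 48.25 + 0.025·304 = 55.85.
ΔQ = 430 − 304 = 126; wedge = 65.3 − 55.85 = 9.45.
Deadweight loss = ½ × 126 × 9.45 = €595.35 million.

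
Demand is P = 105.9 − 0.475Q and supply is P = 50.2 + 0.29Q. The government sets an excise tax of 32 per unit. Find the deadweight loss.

669.28

Competitive equilibrium: 105.9 − 0.475Q = 50.2 + 0.29Q → Q* = 72.8105, P* = 71.315.
With the tax, the buyer price exceeds the seller price by 32: (105.9 − 0.475Q) − (50.2 + 0.29Q) = 32 → Q' = 30.9804.
ΔQ = 72.8105 − 30.9804 = 41.8301; the wedge equals the tax, 32.
The triangle = ½ × 41.8301 × 32 = 669.28.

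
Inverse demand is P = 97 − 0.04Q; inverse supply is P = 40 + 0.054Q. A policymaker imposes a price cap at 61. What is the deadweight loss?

2223.27

Competitive equilibrium: 97 − 0.04Q = 40 + 0.054Q → Q* = 606.383, P* = 72.7447.
At the ceiling P = 61, quantity supplied = (61 − 40)/0.054 = 388.8889.
Willingness to pay at Q' = 388.8889: 97 − 0.04·388.8889 = 81.4444.
ΔQ = 606.383 − 388.8889 = 217.4941; wedge = 81.4444 − 61 = 20.4444.
Deadweight loss = ½ × 217.4941 × 20.4444 = 2223.27.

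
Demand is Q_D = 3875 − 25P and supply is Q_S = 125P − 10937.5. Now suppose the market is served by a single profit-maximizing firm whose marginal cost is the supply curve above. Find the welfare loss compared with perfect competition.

In inverse form: demand P = 155 − 0.04Q, supply P = 87.5 + 0.008Q.
Competitive equilibrium: 155 − 0.04Q = 87.5 + 0.008Q → Q* = 1406.25, P* = 98.75.
Marginal revenue: MR = 155 − 0.08Q. Set MR = MC: 155 − 0.08Q = 87.5 + 0.008Q → Q_m = 767.04545.
Price P_m = 155 − 0.04·767.04545 = 124.31818; MC(Q_m) = 87.5 + 0.008·767.04545 = 93.63636.
Competitive Q* = 1406.25, so ΔQ = 639.20455; wedge = 124.31818 − 93.63636 = 30.68182.
Welfare loss = ½ × 639.20455 × 30.68182 = 9805.98.

9805.98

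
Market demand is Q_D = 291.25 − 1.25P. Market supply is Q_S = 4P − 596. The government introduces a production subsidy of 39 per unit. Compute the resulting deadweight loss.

In inverse form: demand P = 233 − 0.8Q, supply P = 149 + 0.25Q.
Competitive equilibrium: 233 − 0.8Q = 149 + 0.25Q → Q* = 80, P* = 169.
The subsidy lowers effective supply by 39: P = 110 + 0.25Q.
New quantity: 233 − 0.8Q = 110 + 0.25Q → Q' = 117.1429.
Overproduction ΔQ = 117.1429 − 80 = 37.1429; wedge = subsidy = 39.
DWL = ½ × 37.1429 × 39 = 724.29.

724.29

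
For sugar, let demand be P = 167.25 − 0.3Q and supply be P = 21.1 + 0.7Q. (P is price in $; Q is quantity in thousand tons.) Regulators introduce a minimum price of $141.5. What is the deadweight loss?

$1819.05 thousand

Competitive equilibrium: 167.25 − 0.3Q = 21.1 + 0.7Q → Q* = 146.15, P* = 123.405.
At the floor P = 141.5, quantity demanded = (167.25 − 141.5)/0.3 = 85.8333.
Sellers' marginal cost at Q' = 85.8333: 21.1 + 0.7·85.8333 = 81.1833.
ΔQ = 146.15 − 85.8333 = 60.3167; wedge = 141.5 − 81.1833 = 60.3167.
DWL = ½ × 60.3167 × 60.3167 = $1819.05 thousand.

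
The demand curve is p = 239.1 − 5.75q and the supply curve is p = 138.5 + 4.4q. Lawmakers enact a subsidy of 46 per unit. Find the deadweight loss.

104.24

Competitive equilibrium: 239.1 − 5.75q = 138.5 + 4.4q → q* = 9.9113, p* = 182.1099.
The subsidy lowers effective supply by 46: p = 92.5 + 4.4q.
New quantity: 239.1 − 5.75q = 92.5 + 4.4q → q' = 14.4433.
Overproduction Δq = 14.4433 − 9.9113 = 4.532; wedge = subsidy = 46.
The triangle = ½ × 4.532 × 46 = 104.24.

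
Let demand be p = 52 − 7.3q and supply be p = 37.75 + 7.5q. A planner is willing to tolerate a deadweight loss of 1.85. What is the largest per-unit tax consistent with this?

Competitive equilibrium: 52 − 7.3q = 37.75 + 7.5q → q* = 0.9628, p* = 44.9713.
A tax t gives Δq = t/14.8 and wedge t, so DWL = t²/29.6.
t²/29.6 = 1.85 → t² = 54.76 → t = 7.4.

7.4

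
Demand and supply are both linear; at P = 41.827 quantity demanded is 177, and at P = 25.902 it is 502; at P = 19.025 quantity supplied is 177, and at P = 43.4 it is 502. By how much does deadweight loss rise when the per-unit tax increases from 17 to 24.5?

1255.04

Demand slope = (25.902 − 41.827)/(502 − 177) = −0.049, so P = 50.5 − 0.049Q.
Supply slope = (43.4 − 19.025)/(502 − 177) = 0.075, so P = 5.75 + 0.075Q.
Competitive equilibrium: 50.5 − 0.049Q = 5.75 + 0.075Q → Q* = 360.8871, P* = 32.8165.
For a per-unit tax t: ΔQ = t/0.124, so DWL = ½·t·(t/0.124) = t²/0.248.
At t = 17: DWL = 1165.323. At t = 24.5: DWL = 2420.363.
Increase = 2420.363 − 1165.323 = 1255.04.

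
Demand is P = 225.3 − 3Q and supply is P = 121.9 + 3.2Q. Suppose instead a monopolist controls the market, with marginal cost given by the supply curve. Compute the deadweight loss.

Competitive equilibrium: 225.3 − 3Q = 121.9 + 3.2Q → Q* = 16.6774, P* = 175.2677.
Marginal revenue: MR = 225.3 − 6Q. Set MR = MC: 225.3 − 6Q = 121.9 + 3.2Q → Q_m = 11.2391.
Price P_m = 225.3 − 3·11.2391 = 191.5827; MC(Q_m) = 121.9 + 3.2·11.2391 = 157.8651.
Competitive Q* = 16.6774, so ΔQ = 5.4383; wedge = 191.5827 − 157.8651 = 33.7176.
Deadweight loss = ½ × 5.4383 × 33.7176 = 91.68.

91.68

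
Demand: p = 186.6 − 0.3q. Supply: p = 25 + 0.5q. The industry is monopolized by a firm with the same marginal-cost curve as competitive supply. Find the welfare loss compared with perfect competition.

1214

Competitive equilibrium: 186.6 − 0.3q = 25 + 0.5q → q* = 202, p* = 126.
Marginal revenue: MR = 186.6 − 0.6q. Set MR = MC: 186.6 − 0.6q = 25 + 0.5q → q_m = 146.9091.
Price p_m = 186.6 − 0.3·146.9091 = 142.5273; MC(q_m) = 25 + 0.5·146.9091 = 98.4546.
Competitive q* = 202, so Δq = 55.0909; wedge = 142.5273 − 98.4546 = 44.0727.
The triangle = ½ × 55.0909 × 44.0727 = 1214.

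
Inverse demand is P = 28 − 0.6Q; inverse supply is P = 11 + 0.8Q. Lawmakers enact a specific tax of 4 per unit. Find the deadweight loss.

Competitive equilibrium: 28 − 0.6Q = 11 + 0.8Q → Q* = 12.1429, P* = 20.7143.
With the tax, the buyer price exceeds the seller price by 4: (28 − 0.6Q) − (11 + 0.8Q) = 4 → Q' = 9.2857.
ΔQ = 12.1429 − 9.2857 = 2.8572; the wedge equals the tax, 4.
The triangle = ½ × 2.8572 × 4 = 5.71.

5.71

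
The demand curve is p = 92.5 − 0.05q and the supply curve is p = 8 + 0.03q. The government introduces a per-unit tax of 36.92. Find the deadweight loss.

8519.29

Competitive equilibrium: 92.5 − 0.05q = 8 + 0.03q → q* = 1056.25, p* = 39.6875.
With the tax, the buyer price exceeds the seller price by 36.92: (92.5 − 0.05q) − (8 + 0.03q) = 36.92 → q' = 594.75.
Δq = 1056.25 − 594.75 = 461.5; the wedge equals the tax, 36.92.
Welfare loss = ½ × 461.5 × 36.92 = 8519.29.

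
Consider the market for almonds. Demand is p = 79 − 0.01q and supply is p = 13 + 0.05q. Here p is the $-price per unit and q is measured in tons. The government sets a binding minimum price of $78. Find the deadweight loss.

Competitive equilibrium: 79 − 0.01q = 13 + 0.05q → q* = 1100, p* = 68.
At the floor p = 78, quantity demanded = (79 − 78)/0.01 = 100.
Sellers' marginal cost at q' = 100: 13 + 0.05·100 = 18.
Δq = 1100 − 100 = 1000; wedge = 78 − 18 = 60.
Welfare loss = ½ × 1000 × 60 = $30000.

$30000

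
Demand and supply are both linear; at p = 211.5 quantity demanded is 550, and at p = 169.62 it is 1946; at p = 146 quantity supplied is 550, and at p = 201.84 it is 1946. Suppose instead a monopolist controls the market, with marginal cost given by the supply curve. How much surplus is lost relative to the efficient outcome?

Demand slope = (169.62 − 211.5)/(1946 − 550) = −0.03, so p = 228 − 0.03q.
Supply slope = (201.84 − 146)/(1946 − 550) = 0.04, so p = 124 + 0.04q.
Competitive equilibrium: 228 − 0.03q = 124 + 0.04q → q* = 1485.7143, p* = 183.4286.
Marginal revenue: MR = 228 − 0.06q. Set MR = MC: 228 − 0.06q = 124 + 0.04q → q_m = 1040.
Price p_m = 228 − 0.03·1040 = 196.8; MC(q_m) = 124 + 0.04·1040 = 165.6.
Competitive q* = 1485.7143, so Δq = 445.7143; wedge = 196.8 − 165.6 = 31.2.
Welfare loss = ½ × 445.7143 × 31.2 = 6953.14.

6953.14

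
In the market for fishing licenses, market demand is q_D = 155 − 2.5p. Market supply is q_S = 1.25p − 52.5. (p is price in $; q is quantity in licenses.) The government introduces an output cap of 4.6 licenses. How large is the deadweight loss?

$87.36

In inverse form: demand p = 62 − 0.4q, supply p = 42 + 0.8q.
Competitive equilibrium: 62 − 0.4q = 42 + 0.8q → q* = 16.6667, p* = 55.3333.
At q = 4.6: demand price = 62 − 0.4·4.6 = 60.16; supply price = 42 + 0.8·4.6 = 45.68.
Δq = 16.6667 − 4.6 = 12.0667; wedge = 60.16 − 45.68 = 14.48.
The triangle = ½ × 12.0667 × 14.48 = $87.36.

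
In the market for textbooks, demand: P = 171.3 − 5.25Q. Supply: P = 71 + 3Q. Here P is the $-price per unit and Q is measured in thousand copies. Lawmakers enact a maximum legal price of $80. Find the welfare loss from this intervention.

$345.93 thousand

Competitive equilibrium: 171.3 − 5.25Q = 71 + 3Q → Q* = 12.1576, P* = 107.4727.
At the ceiling P = 80, quantity supplied = (80 − 71)/3 = 3.
Willingness to pay at Q' = 3: 171.3 − 5.25·3 = 155.55.
ΔQ = 12.1576 − 3 = 9.1576; wedge = 155.55 − 80 = 75.55.
The triangle = ½ × 9.1576 × 75.55 = $345.93 thousand.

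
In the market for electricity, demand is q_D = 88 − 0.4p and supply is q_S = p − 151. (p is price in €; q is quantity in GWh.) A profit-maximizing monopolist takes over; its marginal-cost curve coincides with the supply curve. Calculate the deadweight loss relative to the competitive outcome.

€118.08

In inverse form: demand p = 220 − 2.5q, supply p = 151 + q.
Competitive equilibrium: 220 − 2.5q = 151 + q → q* = 19.7143, p* = 170.7143.
Marginal revenue: MR = 220 − 5q. Set MR = MC: 220 − 5q = 151 + q → q_m = 11.5.
Price p_m = 220 − 2.5·11.5 = 191.25; MC(q_m) = 151 + 1·11.5 = 162.5.
Competitive q* = 19.7143, so Δq = 8.2143; wedge = 191.25 − 162.5 = 28.75.
The triangle = ½ × 8.2143 × 28.75 = €118.08.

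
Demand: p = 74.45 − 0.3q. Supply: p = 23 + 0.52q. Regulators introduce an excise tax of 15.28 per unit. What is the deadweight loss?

142.36

Competitive equilibrium: 74.45 − 0.3q = 23 + 0.52q → q* = 62.7439, p* = 55.6268.
With the tax, the buyer price exceeds the seller price by 15.28: (74.45 − 0.3q) − (23 + 0.52q) = 15.28 → q' = 44.1098.
Δq = 62.7439 − 44.1098 = 18.6341; the wedge equals the tax, 15.28.
DWL = ½ × 18.6341 × 15.28 = 142.36.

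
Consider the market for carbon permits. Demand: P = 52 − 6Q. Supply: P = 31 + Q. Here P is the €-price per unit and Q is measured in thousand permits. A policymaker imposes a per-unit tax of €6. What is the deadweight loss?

€2.57 thousand

Competitive equilibrium: 52 − 6Q = 31 + Q → Q* = 3, P* = 34.
With the tax, the buyer price exceeds the seller price by 6: (52 − 6Q) − (31 + Q) = 6 → Q' = 2.1429.
ΔQ = 3 − 2.1429 = 0.8571; the wedge equals the tax, 6.
Deadweight loss = ½ × 0.8571 × 6 = €2.57 thousand.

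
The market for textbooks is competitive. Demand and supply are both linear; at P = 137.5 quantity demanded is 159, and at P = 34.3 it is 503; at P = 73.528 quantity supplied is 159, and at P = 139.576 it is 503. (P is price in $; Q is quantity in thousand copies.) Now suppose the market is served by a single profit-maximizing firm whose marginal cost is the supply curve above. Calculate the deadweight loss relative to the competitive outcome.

$2948.47 thousand

Demand slope = (34.3 − 137.5)/(503 − 159) = −0.3, so P = 185.2 − 0.3Q.
Supply slope = (139.576 − 73.528)/(503 − 159) = 0.192, so P = 43 + 0.192Q.
Competitive equilibrium: 185.2 − 0.3Q = 43 + 0.192Q → Q* = 289.0244, P* = 98.4927.
Marginal revenue: MR = 185.2 − 0.6Q. Set MR = MC: 185.2 − 0.6Q = 43 + 0.192Q → Q_m = 179.5455.
Price P_m = 185.2 − 0.3·179.5455 = 131.3364; MC(Q_m) = 43 + 0.192·179.5455 = 77.4727.
Competitive Q* = 289.0244, so ΔQ = 109.4789; wedge = 131.3364 − 77.4727 = 53.8637.
The triangle = ½ × 109.4789 × 53.8637 = $2948.47 thousand.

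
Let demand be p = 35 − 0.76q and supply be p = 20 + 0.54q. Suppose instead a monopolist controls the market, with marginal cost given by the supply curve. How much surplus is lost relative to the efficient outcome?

Competitive equilibrium: 35 − 0.76q = 20 + 0.54q → q* = 11.5385, p* = 26.2308.
Marginal revenue: MR = 35 − 1.52q. Set MR = MC: 35 − 1.52q = 20 + 0.54q → q_m = 7.2816.
Price p_m = 35 − 0.76·7.2816 = 29.466; MC(q_m) = 20 + 0.54·7.2816 = 23.9321.
Competitive q* = 11.5385, so Δq = 4.2569; wedge = 29.466 − 23.9321 = 5.5339.
Deadweight loss = ½ × 4.2569 × 5.5339 = 11.78.

11.78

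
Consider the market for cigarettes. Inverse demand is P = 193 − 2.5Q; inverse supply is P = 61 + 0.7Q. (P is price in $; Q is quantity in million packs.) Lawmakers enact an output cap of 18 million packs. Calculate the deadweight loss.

$864.90 million

Competitive equilibrium: 193 − 2.5Q = 61 + 0.7Q → Q* = 41.25, P* = 89.875.
At Q = 18: demand price = 193 − 2.5·18 = 148; supply price = 61 + 0.7·18 = 73.6.
ΔQ = 41.25 − 18 = 23.25; wedge = 148 − 73.6 = 74.4.
DWL = ½ × 23.25 × 74.4 = $864.90 million.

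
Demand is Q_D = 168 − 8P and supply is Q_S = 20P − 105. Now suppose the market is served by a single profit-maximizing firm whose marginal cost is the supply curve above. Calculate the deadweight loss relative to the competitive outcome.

123.05

In inverse form: demand P = 21 − 0.125Q, supply P = 5.25 + 0.05Q.
Competitive equilibrium: 21 − 0.125Q = 5.25 + 0.05Q → Q* = 90, P* = 9.75.
Marginal revenue: MR = 21 − 0.25Q. Set MR = MC: 21 − 0.25Q = 5.25 + 0.05Q → Q_m = 52.5.
Price P_m = 21 − 0.125·52.5 = 14.4375; MC(Q_m) = 5.25 + 0.05·52.5 = 7.875.
Competitive Q* = 90, so ΔQ = 37.5; wedge = 14.4375 − 7.875 = 6.5625.
DWL = ½ × 37.5 × 6.5625 = 123.05.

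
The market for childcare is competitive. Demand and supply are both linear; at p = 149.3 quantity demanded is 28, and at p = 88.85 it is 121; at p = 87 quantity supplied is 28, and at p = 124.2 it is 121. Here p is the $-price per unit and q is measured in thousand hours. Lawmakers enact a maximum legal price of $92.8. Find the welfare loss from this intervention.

$1055.26 thousand

Demand slope = (88.85 − 149.3)/(121 − 28) = −0.65, so p = 167.5 − 0.65q.
Supply slope = (124.2 − 87)/(121 − 28) = 0.4, so p = 75.8 + 0.4q.
Competitive equilibrium: 167.5 − 0.65q = 75.8 + 0.4q → q* = 87.3333, p* = 110.7333.
At the ceiling p = 92.8, quantity supplied = (92.8 − 75.8)/0.4 = 42.5.
Willingness to pay at q' = 42.5: 167.5 − 0.65·42.5 = 139.875.
Δq = 87.3333 − 42.5 = 44.8333; wedge = 139.875 − 92.8 = 47.075.
Welfare loss = ½ × 44.8333 × 47.075 = $1055.26 thousand.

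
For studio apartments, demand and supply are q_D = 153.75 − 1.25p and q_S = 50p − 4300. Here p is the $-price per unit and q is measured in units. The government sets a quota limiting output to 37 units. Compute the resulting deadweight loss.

$27.05

In inverse form: demand p = 123 − 0.8q, supply p = 86 + 0.02q.
Competitive equilibrium: 123 − 0.8q = 86 + 0.02q → q* = 45.122, p* = 86.9024.
At q = 37: demand price = 123 − 0.8·37 = 93.4; supply price = 86 + 0.02·37 = 86.74.
Δq = 45.122 − 37 = 8.122; wedge = 93.4 − 86.74 = 6.66.
The triangle = ½ × 8.122 × 6.66 = $27.05.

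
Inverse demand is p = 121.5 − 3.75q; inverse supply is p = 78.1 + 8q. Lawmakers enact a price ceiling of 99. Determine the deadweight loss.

6.87

Competitive equilibrium: 121.5 − 3.75q = 78.1 + 8q → q* = 3.6936, p* = 107.6489.
At the ceiling p = 99, quantity supplied = (99 − 78.1)/8 = 2.6125.
Willingness to pay at q' = 2.6125: 121.5 − 3.75·2.6125 = 111.7031.
Δq = 3.6936 − 2.6125 = 1.0811; wedge = 111.7031 − 99 = 12.7031.
Deadweight loss = ½ × 1.0811 × 12.7031 = 6.87.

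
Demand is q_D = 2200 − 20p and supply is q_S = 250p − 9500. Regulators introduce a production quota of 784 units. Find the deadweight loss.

In inverse form: demand p = 110 − 0.05q, supply p = 38 + 0.004q.
Competitive equilibrium: 110 − 0.05q = 38 + 0.004q → q* = 1333.3333, p* = 43.3333.
At q = 784: demand price = 110 − 0.05·784 = 70.8; supply price = 38 + 0.004·784 = 41.136.
Δq = 1333.3333 − 784 = 549.3333; wedge = 70.8 − 41.136 = 29.664.
The triangle = ½ × 549.3333 × 29.664 = 8147.712.

8147.712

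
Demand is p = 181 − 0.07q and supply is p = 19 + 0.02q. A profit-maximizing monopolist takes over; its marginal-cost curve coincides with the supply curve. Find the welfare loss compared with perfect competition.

Competitive equilibrium: 181 − 0.07q = 19 + 0.02q → q* = 1800, p* = 55.
Marginal revenue: MR = 181 − 0.14q. Set MR = MC: 181 − 0.14q = 19 + 0.02q → q_m = 1012.5.
Price p_m = 181 − 0.07·1012.5 = 110.125; MC(q_m) = 19 + 0.02·1012.5 = 39.25.
Competitive q* = 1800, so Δq = 787.5; wedge = 110.125 − 39.25 = 70.875.
Welfare loss = ½ × 787.5 × 70.875 = 27907.03.

27907.03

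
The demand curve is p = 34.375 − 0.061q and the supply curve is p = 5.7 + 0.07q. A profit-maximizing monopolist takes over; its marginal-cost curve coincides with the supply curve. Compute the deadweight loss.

316.78

Competitive equilibrium: 34.375 − 0.061q = 5.7 + 0.07q → q* = 218.8931, p* = 21.0225.
Marginal revenue: MR = 34.375 − 0.122q. Set MR = MC: 34.375 − 0.122q = 5.7 + 0.07q → q_m = 149.349.
Price p_m = 34.375 − 0.061·149.349 = 25.2647; MC(q_m) = 5.7 + 0.07·149.349 = 16.1544.
Competitive q* = 218.8931, so Δq = 69.5441; wedge = 25.2647 − 16.1544 = 9.1103.
The triangle = ½ × 69.5441 × 9.1103 = 316.78.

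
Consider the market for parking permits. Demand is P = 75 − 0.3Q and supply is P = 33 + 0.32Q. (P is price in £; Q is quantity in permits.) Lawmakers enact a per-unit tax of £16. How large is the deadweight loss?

Competitive equilibrium: 75 − 0.3Q = 33 + 0.32Q → Q* = 67.7419, P* = 54.6774.
With the tax, the buyer price exceeds the seller price by 16: (75 − 0.3Q) − (33 + 0.32Q) = 16 → Q' = 41.9355.
ΔQ = 67.7419 − 41.9355 = 25.8064; the wedge equals the tax, 16.
Welfare loss = ½ × 25.8064 × 16 = £206.45.

£206.45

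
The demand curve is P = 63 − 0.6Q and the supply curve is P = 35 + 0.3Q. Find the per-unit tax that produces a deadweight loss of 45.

Competitive equilibrium: 63 − 0.6Q = 35 + 0.3Q → Q* = 31.1111, P* = 44.3333.
A tax t gives ΔQ = t/0.9 and wedge t, so DWL = t²/1.8.
t²/1.8 = 45 → t² = 81 → t = 9.

9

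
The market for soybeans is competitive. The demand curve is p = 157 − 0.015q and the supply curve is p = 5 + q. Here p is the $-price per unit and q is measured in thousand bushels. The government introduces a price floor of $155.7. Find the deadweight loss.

Competitive equilibrium: 157 − 0.015q = 5 + q → q* = 149.75369, p* = 154.75369.
At the floor p = 155.7, quantity demanded = (157 − 155.7)/0.015 = 86.66667.
Sellers' marginal cost at q' = 86.66667: 5 + 1·86.66667 = 91.66667.
Δq = 149.75369 − 86.66667 = 63.08702; wedge = 155.7 − 91.66667 = 64.03333.
DWL = ½ × 63.08702 × 64.03333 = $2019.84 thousand.

$2019.84 thousand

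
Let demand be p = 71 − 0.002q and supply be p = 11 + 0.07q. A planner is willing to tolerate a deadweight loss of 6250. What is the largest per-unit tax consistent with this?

30

Competitive equilibrium: 71 − 0.002q = 11 + 0.07q → q* = 833.3333, p* = 69.3333.
A tax t gives Δq = t/0.072 and wedge t, so DWL = t²/0.144.
t²/0.144 = 6250 → t² = 900 → t = 30.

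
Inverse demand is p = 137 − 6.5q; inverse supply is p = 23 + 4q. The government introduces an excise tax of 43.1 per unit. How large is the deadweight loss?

88.46

Competitive equilibrium: 137 − 6.5q = 23 + 4q → q* = 10.8571, p* = 66.4286.
With the tax, the buyer price exceeds the seller price by 43.1: (137 − 6.5q) − (23 + 4q) = 43.1 → q' = 6.7524.
Δq = 10.8571 − 6.7524 = 4.1047; the wedge equals the tax, 43.1.
Deadweight loss = ½ × 4.1047 × 43.1 = 88.46.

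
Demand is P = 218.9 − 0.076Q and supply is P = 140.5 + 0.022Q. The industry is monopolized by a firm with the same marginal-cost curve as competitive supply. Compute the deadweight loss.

Competitive equilibrium: 218.9 − 0.076Q = 140.5 + 0.022Q → Q* = 800, P* = 158.1.
Marginal revenue: MR = 218.9 − 0.152Q. Set MR = MC: 218.9 − 0.152Q = 140.5 + 0.022Q → Q_m = 450.57471.
Price P_m = 218.9 − 0.076·450.57471 = 184.65632; MC(Q_m) = 140.5 + 0.022·450.57471 = 150.41264.
Competitive Q* = 800, so ΔQ = 349.42529; wedge = 184.65632 − 150.41264 = 34.24368.
Welfare loss = ½ × 349.42529 × 34.24368 = 5982.80.

5982.80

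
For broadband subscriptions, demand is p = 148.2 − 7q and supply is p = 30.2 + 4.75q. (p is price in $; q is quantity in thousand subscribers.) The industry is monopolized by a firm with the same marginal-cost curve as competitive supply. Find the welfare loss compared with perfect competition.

Competitive equilibrium: 148.2 − 7q = 30.2 + 4.75q → q* = 10.04255, p* = 77.90213.
Marginal revenue: MR = 148.2 − 14q. Set MR = MC: 148.2 − 14q = 30.2 + 4.75q → q_m = 6.29333.
Price p_m = 148.2 − 7·6.29333 = 104.14669; MC(q_m) = 30.2 + 4.75·6.29333 = 60.09332.
Competitive q* = 10.04255, so Δq = 3.74922; wedge = 104.14669 − 60.09332 = 44.05337.
Welfare loss = ½ × 3.74922 × 44.05337 = $82.58 thousand.

$82.58 thousand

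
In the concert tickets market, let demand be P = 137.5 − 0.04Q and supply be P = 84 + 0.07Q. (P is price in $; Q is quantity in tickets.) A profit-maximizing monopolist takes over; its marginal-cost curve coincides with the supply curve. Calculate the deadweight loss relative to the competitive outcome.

Competitive equilibrium: 137.5 − 0.04Q = 84 + 0.07Q → Q* = 486.3636, P* = 118.0455.
Marginal revenue: MR = 137.5 − 0.08Q. Set MR = MC: 137.5 − 0.08Q = 84 + 0.07Q → Q_m = 356.6667.
Price P_m = 137.5 − 0.04·356.6667 = 123.2333; MC(Q_m) = 84 + 0.07·356.6667 = 108.9667.
Competitive Q* = 486.3636, so ΔQ = 129.6969; wedge = 123.2333 − 108.9667 = 14.2666.
Welfare loss = ½ × 129.6969 × 14.2666 = $925.17.

$925.17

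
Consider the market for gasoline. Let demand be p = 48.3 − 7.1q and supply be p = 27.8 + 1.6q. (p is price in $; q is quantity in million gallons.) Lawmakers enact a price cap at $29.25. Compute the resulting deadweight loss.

$9.15 million

Competitive equilibrium: 48.3 − 7.1q = 27.8 + 1.6q → q* = 2.3563, p* = 31.5701.
At the ceiling p = 29.25, quantity supplied = (29.25 − 27.8)/1.6 = 0.9063.
Willingness to pay at q' = 0.9063: 48.3 − 7.1·0.9063 = 41.8653.
Δq = 2.3563 − 0.9063 = 1.45; wedge = 41.8653 − 29.25 = 12.6153.
Welfare loss = ½ × 1.45 × 12.6153 = $9.15 million.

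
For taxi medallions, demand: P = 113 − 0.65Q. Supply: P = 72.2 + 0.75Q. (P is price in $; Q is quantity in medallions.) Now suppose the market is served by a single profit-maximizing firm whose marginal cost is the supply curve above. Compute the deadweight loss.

Competitive equilibrium: 113 − 0.65Q = 72.2 + 0.75Q → Q* = 29.1429, P* = 94.0571.
Marginal revenue: MR = 113 − 1.3Q. Set MR = MC: 113 − 1.3Q = 72.2 + 0.75Q → Q_m = 19.9024.
Price P_m = 113 − 0.65·19.9024 = 100.0634; MC(Q_m) = 72.2 + 0.75·19.9024 = 87.1268.
Competitive Q* = 29.1429, so ΔQ = 9.2405; wedge = 100.0634 − 87.1268 = 12.9366.
Deadweight loss = ½ × 9.2405 × 12.9366 = $59.77.

$59.77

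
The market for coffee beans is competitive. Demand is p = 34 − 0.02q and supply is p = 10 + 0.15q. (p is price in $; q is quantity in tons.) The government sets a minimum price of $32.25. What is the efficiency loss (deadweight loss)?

$244.90

Competitive equilibrium: 34 − 0.02q = 10 + 0.15q → q* = 141.1765, p* = 31.1765.
At the floor p = 32.25, quantity demanded = (34 − 32.25)/0.02 = 87.5.
Sellers' marginal cost at q' = 87.5: 10 + 0.15·87.5 = 23.125.
Δq = 141.1765 − 87.5 = 53.6765; wedge = 32.25 − 23.125 = 9.125.
Deadweight loss = ½ × 53.6765 × 9.125 = $244.90.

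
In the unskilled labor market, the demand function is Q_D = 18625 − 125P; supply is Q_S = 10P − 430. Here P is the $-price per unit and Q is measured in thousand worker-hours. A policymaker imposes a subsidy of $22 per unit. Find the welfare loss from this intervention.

In inverse form: demand P = 149 − 0.008Q, supply P = 43 + 0.1Q.
Competitive equilibrium: 149 − 0.008Q = 43 + 0.1Q → Q* = 981.4815, P* = 141.1481.
The subsidy lowers effective supply by 22: P = 21 + 0.1Q.
New quantity: 149 − 0.008Q = 21 + 0.1Q → Q' = 1185.1852.
Overproduction ΔQ = 1185.1852 − 981.4815 = 203.7037; wedge = subsidy = 22.
Welfare loss = ½ × 203.7037 × 22 = $2240.74 thousand.

$2240.74 thousand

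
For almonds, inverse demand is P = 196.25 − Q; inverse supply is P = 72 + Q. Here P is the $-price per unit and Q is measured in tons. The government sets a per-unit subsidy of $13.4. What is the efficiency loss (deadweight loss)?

$44.89

Competitive equilibrium: 196.25 − Q = 72 + Q → Q* = 62.125, P* = 134.125.
The subsidy lowers effective supply by 13.4: P = 58.6 + Q.
New quantity: 196.25 − Q = 58.6 + Q → Q' = 68.825.
Overproduction ΔQ = 68.825 − 62.125 = 6.7; wedge = subsidy = 13.4.
The triangle = ½ × 6.7 × 13.4 = $44.89.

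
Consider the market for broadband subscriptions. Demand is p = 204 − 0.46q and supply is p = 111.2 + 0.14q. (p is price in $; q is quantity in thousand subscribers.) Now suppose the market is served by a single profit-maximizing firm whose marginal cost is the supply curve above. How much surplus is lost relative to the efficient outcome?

$1351.51 thousand

Competitive equilibrium: 204 − 0.46q = 111.2 + 0.14q → q* = 154.6667, p* = 132.8533.
Marginal revenue: MR = 204 − 0.92q. Set MR = MC: 204 − 0.92q = 111.2 + 0.14q → q_m = 87.5472.
Price p_m = 204 − 0.46·87.5472 = 163.7283; MC(q_m) = 111.2 + 0.14·87.5472 = 123.4566.
Competitive q* = 154.6667, so Δq = 67.1195; wedge = 163.7283 − 123.4566 = 40.2717.
The triangle = ½ × 67.1195 × 40.2717 = $1351.51 thousand.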